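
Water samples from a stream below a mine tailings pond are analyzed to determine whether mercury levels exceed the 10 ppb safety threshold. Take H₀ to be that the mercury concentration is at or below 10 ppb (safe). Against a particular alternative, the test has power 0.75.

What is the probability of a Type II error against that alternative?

Power = 1 − β, so β = 1 − 0.75 = 0.25.

0.25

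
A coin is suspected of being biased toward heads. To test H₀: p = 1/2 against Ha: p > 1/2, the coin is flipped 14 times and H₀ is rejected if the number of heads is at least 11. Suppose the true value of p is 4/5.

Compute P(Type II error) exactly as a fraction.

Under the alternative p = 4/5, Y ~ Binomial(14, 4/5); β is the probability the test does not reject, P(Y < 11).
Adding the binomial probabilities P(Y=0)+…+P(Y=10) at p = 4/5 gives 1842102761/6103515625.

1842102761/6103515625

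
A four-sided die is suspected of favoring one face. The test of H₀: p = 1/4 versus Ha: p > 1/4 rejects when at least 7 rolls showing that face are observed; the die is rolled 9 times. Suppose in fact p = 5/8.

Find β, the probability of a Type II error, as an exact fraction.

24101307/33554432

β = P(fail to reject H₀ | Ha true) = P(Y ≤ 6 | p = 5/8), Y ~ Binomial(9, 5/8).
Equivalently, β = 1 − P(Y ≥ 7) = 24101307/33554432.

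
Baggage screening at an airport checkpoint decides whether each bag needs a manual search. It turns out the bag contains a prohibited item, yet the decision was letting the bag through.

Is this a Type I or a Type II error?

Type II error

The null hypothesis here is that the bag contains no prohibited items.
'Letting the bag through' corresponds to failing to reject H₀.
H₀ was not rejected but H₀ is false — a Type II error (false negative).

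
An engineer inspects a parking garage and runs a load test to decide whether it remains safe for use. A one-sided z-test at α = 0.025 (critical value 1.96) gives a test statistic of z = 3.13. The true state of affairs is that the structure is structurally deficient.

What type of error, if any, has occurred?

No error — this is a correct decision.

The conventional null hypothesis is that the structure meets the required load capacity (safe).
Since z = 3.13 > z* = 1.96, H₀ is rejected.
H₀ is false (actually the structure is structurally deficient).
The decision matches the true state — no error.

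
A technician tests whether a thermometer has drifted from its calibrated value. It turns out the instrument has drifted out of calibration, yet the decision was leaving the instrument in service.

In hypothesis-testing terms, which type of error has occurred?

Type II error

The null hypothesis here is that the instrument is correctly calibrated.
'Leaving the instrument in service' corresponds to failing to reject H₀.
H₀ was not rejected but H₀ is false — a Type II error (false negative).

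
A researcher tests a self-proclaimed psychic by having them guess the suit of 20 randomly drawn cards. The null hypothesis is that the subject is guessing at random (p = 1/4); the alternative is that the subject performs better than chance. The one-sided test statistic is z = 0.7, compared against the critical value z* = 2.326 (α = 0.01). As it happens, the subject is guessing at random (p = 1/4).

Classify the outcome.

No error (correct decision).

Since z = 0.7 ≤ z* = 2.326, H₀ is not rejected.
H₀ is true (actually the subject is guessing at random (p = 1/4)).
The decision matches the true state — no error.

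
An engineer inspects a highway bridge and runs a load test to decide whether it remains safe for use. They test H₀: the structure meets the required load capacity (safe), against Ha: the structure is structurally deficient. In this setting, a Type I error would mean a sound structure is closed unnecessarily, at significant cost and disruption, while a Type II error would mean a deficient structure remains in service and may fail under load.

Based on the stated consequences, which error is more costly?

The Type II consequence (a deficient structure remains in service and may fail under load) is more severe than the Type I consequence (a sound structure is closed unnecessarily, at significant cost and disruption).

Type II error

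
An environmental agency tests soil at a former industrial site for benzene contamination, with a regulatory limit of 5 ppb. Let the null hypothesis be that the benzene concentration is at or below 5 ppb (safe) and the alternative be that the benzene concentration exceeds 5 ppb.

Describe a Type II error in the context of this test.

A Type II error would mean concluding that the benzene concentration is at or below 5 ppb (safe) (or at least failing to establish that the benzene concentration exceeds 5 ppb) when in fact the benzene concentration exceeds 5 ppb.

A Type II error is failing to reject H₀ when H₀ is false.
Here that means certifying the site as safe when actually the benzene concentration exceeds 5 ppb.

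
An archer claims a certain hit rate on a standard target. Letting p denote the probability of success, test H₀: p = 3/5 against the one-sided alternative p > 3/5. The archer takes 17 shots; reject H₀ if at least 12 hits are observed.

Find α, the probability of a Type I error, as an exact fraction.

201363526341/762939453125

The Type I error probability is α = P(S ≥ 12) computed under H₀, where S ~ Binomial(17, 3/5).
P(S ≥ 12) = Σ_{j=12}^{17} C(17,j)·(3/5)^j·(2/5)^{17-j} = 201363526341/762939453125.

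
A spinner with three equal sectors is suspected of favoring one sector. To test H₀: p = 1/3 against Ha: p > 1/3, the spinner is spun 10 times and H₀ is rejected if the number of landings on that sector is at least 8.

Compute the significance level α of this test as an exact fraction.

The Type I error probability is α = P(X ≥ 8) computed under H₀, where X ~ Binomial(10, 1/3).
P(X ≥ 8) = Σ_{j=8}^{10} C(10,j)·(1/3)^j·(2/3)^{10-j} = 67/19683.

67/19683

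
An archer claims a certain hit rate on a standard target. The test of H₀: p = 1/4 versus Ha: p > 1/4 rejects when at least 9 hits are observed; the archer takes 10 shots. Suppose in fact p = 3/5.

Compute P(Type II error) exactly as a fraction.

9312916/9765625

Under the alternative p = 3/5, X ~ Binomial(10, 3/5); β is the probability the test does not reject, P(X < 9).
Equivalently, β = 1 − P(X ≥ 9) = 9312916/9765625.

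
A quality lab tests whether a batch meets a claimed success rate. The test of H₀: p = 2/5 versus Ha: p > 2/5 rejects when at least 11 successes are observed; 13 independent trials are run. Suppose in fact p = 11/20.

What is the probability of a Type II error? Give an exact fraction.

A Type II error is failing to reject when Ha holds: with p = 11/20, β = P(X ≤ 10).
Summing C(13,j)·(11/20)^j·(9/20)^{13-j} for j = 0..10 gives 39857841016429707/40960000000000000.

39857841016429707/40960000000000000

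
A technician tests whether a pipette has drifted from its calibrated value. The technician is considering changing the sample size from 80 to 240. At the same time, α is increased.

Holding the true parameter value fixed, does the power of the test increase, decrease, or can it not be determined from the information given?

It increases.

More data shrinks sampling variability; the test statistic under Ha concentrates further from the null value, making rejection more likely. With a larger α the critical value moves toward the center, so more of the Ha sampling distribution lies in the rejection region. Both changes push β in the same direction.
Since power = 1 − β and β decreases, power increases.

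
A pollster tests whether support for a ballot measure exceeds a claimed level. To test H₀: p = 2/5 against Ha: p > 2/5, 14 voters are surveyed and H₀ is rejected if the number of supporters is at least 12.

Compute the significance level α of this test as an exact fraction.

Under H₀, K ~ Binomial(14, 2/5), and α = P(K ≥ 12).
P(K ≥ 12) = Σ_{j=12}^{14} C(14,j)·(2/5)^j·(3/5)^{14-j} = 3715072/6103515625.

3715072/6103515625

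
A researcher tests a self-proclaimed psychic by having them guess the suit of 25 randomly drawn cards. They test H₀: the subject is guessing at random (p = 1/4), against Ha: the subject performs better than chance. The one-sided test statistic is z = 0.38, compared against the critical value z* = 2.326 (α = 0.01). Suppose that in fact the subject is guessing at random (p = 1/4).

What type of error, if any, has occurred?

Neither — the decision is correct.

Since z = 0.38 ≤ z* = 2.326, H₀ is not rejected.
H₀ is true (actually the subject is guessing at random (p = 1/4)).
The decision matches the true state — no error.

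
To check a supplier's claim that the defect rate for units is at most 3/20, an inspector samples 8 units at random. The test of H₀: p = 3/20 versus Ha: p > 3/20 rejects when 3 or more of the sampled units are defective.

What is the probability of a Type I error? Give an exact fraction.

2693447019/25600000000

α = P(reject H₀ | H₀ true) = P(S ≥ 3 | p = 3/20), S ~ Binomial(8, 3/20).
α = 1 − P(S ≤ 2) = 1 − 22906552981/25600000000 = 2693447019/25600000000.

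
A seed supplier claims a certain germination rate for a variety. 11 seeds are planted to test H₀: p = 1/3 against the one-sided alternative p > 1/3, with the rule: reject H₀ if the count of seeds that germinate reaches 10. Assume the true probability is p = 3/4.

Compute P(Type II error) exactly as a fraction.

Under the alternative p = 3/4, X ~ Binomial(11, 3/4); β is the probability the test does not reject, P(X < 10).
Adding the binomial probabilities P(X=0)+…+P(X=9) at p = 3/4 gives 1683809/2097152.

1683809/2097152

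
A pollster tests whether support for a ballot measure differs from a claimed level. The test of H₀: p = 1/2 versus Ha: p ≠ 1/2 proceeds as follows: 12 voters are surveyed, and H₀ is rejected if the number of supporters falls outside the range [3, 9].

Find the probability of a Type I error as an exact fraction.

79/2048

The significance level is the null-hypothesis probability of the rejection region {≤2} ∪ {≥10}.
The two tails are symmetric, so α = 2·(1 + 12 + 66)/2^12 = 158/4096 = 79/2048.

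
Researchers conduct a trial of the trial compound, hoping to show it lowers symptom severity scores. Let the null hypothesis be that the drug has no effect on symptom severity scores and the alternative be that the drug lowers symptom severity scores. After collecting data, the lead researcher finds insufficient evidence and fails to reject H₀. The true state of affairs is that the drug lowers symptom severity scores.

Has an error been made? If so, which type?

Type II error

H₀ was not rejected, but H₀ is actually false.
Failing to reject a false null hypothesis is a Type II error (false negative).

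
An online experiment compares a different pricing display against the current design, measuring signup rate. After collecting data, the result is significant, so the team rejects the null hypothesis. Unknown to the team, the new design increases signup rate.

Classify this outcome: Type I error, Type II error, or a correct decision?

The conventional null hypothesis here is that the new design has no effect on signup rate.
The test rejected a false H₀ — the decision matches the true state.

No error (correct decision).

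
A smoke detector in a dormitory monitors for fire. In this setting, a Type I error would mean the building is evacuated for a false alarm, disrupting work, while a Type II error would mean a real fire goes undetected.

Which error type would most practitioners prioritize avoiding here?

The Type II consequence (a real fire goes undetected) is more severe than the Type I consequence (the building is evacuated for a false alarm, disrupting work).

Type II error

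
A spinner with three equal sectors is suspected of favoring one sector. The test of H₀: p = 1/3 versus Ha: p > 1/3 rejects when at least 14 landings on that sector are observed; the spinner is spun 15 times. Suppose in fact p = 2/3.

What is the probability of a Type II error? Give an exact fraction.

14070379/14348907

A Type II error is failing to reject when Ha holds: with p = 2/3, β = P(S ≤ 13).
Equivalently, β = 1 − P(S ≥ 14) = 14070379/14348907.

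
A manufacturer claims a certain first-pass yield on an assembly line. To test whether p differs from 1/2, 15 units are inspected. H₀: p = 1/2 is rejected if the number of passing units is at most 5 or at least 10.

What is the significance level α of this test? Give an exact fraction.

309/1024

The significance level is the null-hypothesis probability of the rejection region {≤5} ∪ {≥10}.
By symmetry, α = 2·P(K ≤ 5) = 2·(1 + 15 + 105 + 455 + 1365 + 3003)/32768 = 9888/32768 = 309/1024.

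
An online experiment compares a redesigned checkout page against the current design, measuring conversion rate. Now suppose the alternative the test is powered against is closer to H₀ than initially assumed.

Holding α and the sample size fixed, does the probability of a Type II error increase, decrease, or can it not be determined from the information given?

A smaller true effect puts the Ha sampling distribution closer to H₀, so more of it falls in the non-rejection region.

It increases.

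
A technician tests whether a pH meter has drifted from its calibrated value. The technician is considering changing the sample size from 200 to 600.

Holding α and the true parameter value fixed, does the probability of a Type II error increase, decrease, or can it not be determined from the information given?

Increasing n separates the H₀ and Ha sampling distributions, so under Ha fewer outcomes land in the acceptance region.

It decreases.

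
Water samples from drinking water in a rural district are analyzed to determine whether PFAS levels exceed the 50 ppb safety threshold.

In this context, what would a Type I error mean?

A Type I error would mean concluding that the PFAS concentration exceeds 50 ppb when in fact the PFAS concentration is at or below 50 ppb (safe).

With the conventional null hypothesis that the PFAS concentration is at or below 50 ppb (safe):
A Type I error is rejecting H₀ when H₀ is true.
Here that means declaring the site contaminated and ordering remediation when actually the PFAS concentration is at or below 50 ppb (safe).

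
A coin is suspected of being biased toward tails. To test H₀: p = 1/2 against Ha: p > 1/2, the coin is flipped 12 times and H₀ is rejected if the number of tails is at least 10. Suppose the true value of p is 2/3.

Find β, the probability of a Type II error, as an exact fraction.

A Type II error is failing to reject when Ha holds: with p = 2/3, β = P(X ≤ 9).
Equivalently, β = 1 − P(X ≥ 10) = 435185/531441.

435185/531441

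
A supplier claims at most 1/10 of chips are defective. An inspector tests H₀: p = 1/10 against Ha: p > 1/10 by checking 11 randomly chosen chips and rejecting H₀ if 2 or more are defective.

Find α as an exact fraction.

α = P(reject H₀ | H₀ true) = P(Y ≥ 2 | p = 1/10), Y ~ Binomial(11, 1/10).
α = 1 − P(Y ≤ 1) = 1 − 3486784401/5000000000 = 1513215599/5000000000.

1513215599/5000000000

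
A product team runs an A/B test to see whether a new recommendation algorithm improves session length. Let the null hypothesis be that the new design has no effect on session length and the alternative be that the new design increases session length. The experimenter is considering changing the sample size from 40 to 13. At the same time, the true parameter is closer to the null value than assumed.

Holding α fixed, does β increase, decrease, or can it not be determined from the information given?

Reducing n widens both sampling distributions, so the test has less ability to distinguish Ha from H₀. A smaller true effect puts the Ha sampling distribution closer to H₀, so more of it falls in the non-rejection region. Both changes push β in the same direction.

It increases.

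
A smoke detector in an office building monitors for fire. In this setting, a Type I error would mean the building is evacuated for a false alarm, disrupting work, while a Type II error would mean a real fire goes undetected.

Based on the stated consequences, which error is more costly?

The Type II consequence (a real fire goes undetected) is more severe than the Type I consequence (the building is evacuated for a false alarm, disrupting work).

Type II error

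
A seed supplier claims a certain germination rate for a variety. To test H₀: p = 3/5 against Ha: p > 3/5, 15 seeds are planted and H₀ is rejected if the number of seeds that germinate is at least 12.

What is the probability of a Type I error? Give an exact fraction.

2761898877/30517578125

The Type I error probability is α = P(S ≥ 12) computed under H₀, where S ~ Binomial(15, 3/5).
Adding the binomial terms for j = 12 through 15 with p = 3/5 yields 2761898877/30517578125.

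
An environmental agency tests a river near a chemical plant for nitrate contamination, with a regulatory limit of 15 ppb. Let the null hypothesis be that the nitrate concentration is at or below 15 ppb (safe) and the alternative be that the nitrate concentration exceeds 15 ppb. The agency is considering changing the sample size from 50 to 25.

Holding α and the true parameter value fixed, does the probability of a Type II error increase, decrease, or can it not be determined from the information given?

Reducing n widens both sampling distributions, so the test has less ability to distinguish Ha from H₀.

It increases.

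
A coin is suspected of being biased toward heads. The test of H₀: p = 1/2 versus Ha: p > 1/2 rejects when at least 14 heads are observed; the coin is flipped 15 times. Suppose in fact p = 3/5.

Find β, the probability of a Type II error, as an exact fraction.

β = P(fail to reject H₀ | Ha true) = P(X ≤ 13 | p = 3/5), X ~ Binomial(15, 3/5).
Equivalently, β = 1 − P(X ≥ 14) = 30359740148/30517578125.

30359740148/30517578125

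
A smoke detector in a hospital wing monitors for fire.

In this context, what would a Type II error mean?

A Type II error would mean concluding that there is no fire (or at least failing to establish that there is a fire) when in fact there is a fire.

With the conventional null hypothesis that there is no fire:
A Type II error is failing to reject H₀ when H₀ is false.
Here that means remaining silent when actually there is a fire.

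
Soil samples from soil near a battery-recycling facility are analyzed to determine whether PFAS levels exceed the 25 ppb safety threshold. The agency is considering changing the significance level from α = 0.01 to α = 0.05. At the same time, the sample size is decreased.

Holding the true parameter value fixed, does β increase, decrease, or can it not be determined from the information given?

The first change alone would make β decrease; the second alone would make β increase. Which effect dominates depends on the magnitudes, which are not given.

Cannot be determined from the information given.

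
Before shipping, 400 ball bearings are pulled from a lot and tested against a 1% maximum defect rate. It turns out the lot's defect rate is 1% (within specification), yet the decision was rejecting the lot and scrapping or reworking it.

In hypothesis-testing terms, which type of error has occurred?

Type I error

The null hypothesis here is that the lot's defect rate is 1% (within specification).
'Rejecting the lot and scrapping or reworking it' corresponds to rejecting H₀.
H₀ was rejected but H₀ is true — a Type I error (false positive).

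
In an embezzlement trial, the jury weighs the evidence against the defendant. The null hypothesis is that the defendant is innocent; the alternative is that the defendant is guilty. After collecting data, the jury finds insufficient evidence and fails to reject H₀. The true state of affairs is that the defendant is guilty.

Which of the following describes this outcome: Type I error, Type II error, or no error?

H₀ was not rejected, but H₀ is actually false.
Failing to reject a false null hypothesis is a Type II error (false negative).

Type II error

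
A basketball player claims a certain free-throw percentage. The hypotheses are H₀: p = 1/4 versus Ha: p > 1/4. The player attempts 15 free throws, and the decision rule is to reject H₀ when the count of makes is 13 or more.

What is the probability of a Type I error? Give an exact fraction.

991/1073741824

α = P(reject H₀ | H₀ true) = P(S ≥ 13 | p = 1/4), with S ~ Binomial(15, 1/4).
P(S ≥ 13) = Σ_{j=13}^{15} C(15,j)·(1/4)^j·(3/4)^{15-j} = 991/1073741824.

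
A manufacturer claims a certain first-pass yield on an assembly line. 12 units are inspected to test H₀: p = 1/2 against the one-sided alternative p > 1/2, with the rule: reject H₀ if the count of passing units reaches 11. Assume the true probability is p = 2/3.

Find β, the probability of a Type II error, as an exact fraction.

502769/531441

A Type II error is failing to reject when Ha holds: with p = 2/3, β = P(Y ≤ 10).
Equivalently, β = 1 − P(Y ≥ 11) = 502769/531441.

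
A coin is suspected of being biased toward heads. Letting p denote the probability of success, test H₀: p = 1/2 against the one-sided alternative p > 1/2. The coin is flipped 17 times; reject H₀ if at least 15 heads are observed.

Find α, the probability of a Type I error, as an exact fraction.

77/65536

The Type I error probability is α = P(S ≥ 15) computed under H₀, where S ~ Binomial(17, 1/2).
That's C(17,15) + C(17,16) + C(17,17) over 2^17, i.e. (136 + 17 + 1)/131072 = 154/131072 = 77/65536.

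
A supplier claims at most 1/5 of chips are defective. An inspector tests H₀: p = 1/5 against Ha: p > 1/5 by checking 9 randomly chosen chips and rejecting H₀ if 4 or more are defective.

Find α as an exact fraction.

α = P(reject H₀ | H₀ true) = P(S ≥ 4 | p = 1/5), S ~ Binomial(9, 1/5).
Computing the lower-tail complement: 1 − 1785856/1953125 = 167269/1953125.

167269/1953125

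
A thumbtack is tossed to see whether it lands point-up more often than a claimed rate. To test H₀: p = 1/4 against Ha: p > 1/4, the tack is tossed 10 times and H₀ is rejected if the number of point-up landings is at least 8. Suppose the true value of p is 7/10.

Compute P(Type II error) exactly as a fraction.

β = P(fail to reject H₀ | Ha true) = P(S ≤ 7 | p = 7/10), S ~ Binomial(10, 7/10).
Adding the binomial probabilities P(S=0)+…+P(S=7) at p = 7/10 gives 771521517/1250000000.

771521517/1250000000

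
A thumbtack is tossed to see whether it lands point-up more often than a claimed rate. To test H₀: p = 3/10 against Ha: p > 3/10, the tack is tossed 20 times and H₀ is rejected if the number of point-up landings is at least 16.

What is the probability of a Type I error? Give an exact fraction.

α = P(reject H₀ | H₀ true) = P(X ≥ 16 | p = 3/10), with X ~ Binomial(20, 3/10).
Summing C(20,j)(3/10)^j(7/10)^{20−j} for j = 16,…,20 gives 138756326957469/25000000000000000000.

138756326957469/25000000000000000000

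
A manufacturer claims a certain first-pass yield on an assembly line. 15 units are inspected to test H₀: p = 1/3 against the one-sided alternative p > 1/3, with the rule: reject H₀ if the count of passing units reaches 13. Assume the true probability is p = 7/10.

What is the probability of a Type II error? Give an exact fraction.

873172285377237/1000000000000000

A Type II error is failing to reject when Ha holds: with p = 7/10, β = P(K ≤ 12).
Equivalently, β = 1 − P(K ≥ 13) = 873172285377237/1000000000000000.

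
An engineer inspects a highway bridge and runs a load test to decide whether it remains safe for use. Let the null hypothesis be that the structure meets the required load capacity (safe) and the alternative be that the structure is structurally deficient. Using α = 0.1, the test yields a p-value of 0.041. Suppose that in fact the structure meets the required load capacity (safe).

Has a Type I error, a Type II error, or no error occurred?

Since p = 0.041 < α = 0.1, H₀ is rejected.
H₀ is true (actually the structure meets the required load capacity (safe)).
Rejecting a true H₀ is a Type I error.

Type I error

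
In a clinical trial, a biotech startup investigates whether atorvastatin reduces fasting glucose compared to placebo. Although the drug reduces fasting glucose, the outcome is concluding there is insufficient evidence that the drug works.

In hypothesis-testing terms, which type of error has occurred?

The null hypothesis here is that the drug has no effect on fasting glucose.
'Concluding there is insufficient evidence that the drug works' corresponds to failing to reject H₀.
H₀ was not rejected but H₀ is false — a Type II error (false negative).

Type II error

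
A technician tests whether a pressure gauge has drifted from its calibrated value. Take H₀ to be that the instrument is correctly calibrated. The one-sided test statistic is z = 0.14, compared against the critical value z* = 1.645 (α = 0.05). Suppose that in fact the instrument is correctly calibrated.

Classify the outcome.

Since z = 0.14 ≤ z* = 1.645, H₀ is not rejected.
H₀ is true (actually the instrument is correctly calibrated).
The decision matches the true state — no error.

Neither — the decision is correct.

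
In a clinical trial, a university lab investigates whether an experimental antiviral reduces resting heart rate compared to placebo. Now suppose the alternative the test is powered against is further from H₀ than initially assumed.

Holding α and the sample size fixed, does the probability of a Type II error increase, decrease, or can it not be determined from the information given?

It decreases.

A bigger departure from H₀ is easier for the test to detect, so it fails to reject less often.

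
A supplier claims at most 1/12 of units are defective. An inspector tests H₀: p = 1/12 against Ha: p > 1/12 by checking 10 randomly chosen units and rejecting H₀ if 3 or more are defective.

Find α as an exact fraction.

Under H₀, Y ~ Binomial(10, 1/12); the Type I error rate is P(Y ≥ 3).
Via the complement, α = 1 − Σ_{j=0}^{2} C(10,j)(1/12)^j(11/12)^{10-j} = 229526089/5159780352.

229526089/5159780352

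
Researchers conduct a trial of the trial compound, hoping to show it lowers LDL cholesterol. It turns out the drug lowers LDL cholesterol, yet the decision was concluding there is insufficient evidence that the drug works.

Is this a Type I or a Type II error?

Type II error

The null hypothesis here is that the drug has no effect on LDL cholesterol.
'Concluding there is insufficient evidence that the drug works' corresponds to failing to reject H₀.
H₀ was not rejected but H₀ is false — a Type II error (false negative).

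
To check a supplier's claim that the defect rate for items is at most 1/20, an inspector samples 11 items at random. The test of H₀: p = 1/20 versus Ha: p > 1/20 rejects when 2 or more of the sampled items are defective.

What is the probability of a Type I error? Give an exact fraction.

Under H₀, S ~ Binomial(11, 1/20); the Type I error rate is P(S ≥ 2).
Computing the lower-tail complement: 1 − 18393198773403/20480000000000 = 2086801226597/20480000000000.

2086801226597/20480000000000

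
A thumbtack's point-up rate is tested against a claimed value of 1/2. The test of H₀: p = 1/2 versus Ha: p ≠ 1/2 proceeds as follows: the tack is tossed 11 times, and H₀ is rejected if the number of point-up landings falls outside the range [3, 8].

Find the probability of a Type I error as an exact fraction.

α = P(X ≤ 2 or X ≥ 9 | p = 1/2), X ~ Binomial(11, 1/2).
The two tails are symmetric, so α = 2·(1 + 11 + 55)/2^11 = 134/2048 = 67/1024.

67/1024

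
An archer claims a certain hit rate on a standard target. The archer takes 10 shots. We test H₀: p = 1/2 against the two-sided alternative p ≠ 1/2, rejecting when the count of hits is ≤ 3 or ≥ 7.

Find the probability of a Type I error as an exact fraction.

The significance level is the null-hypothesis probability of the rejection region {≤3} ∪ {≥7}.
By symmetry, α = 2·P(K ≤ 3) = 2·(1 + 10 + 45 + 120)/1024 = 352/1024 = 11/32.

11/32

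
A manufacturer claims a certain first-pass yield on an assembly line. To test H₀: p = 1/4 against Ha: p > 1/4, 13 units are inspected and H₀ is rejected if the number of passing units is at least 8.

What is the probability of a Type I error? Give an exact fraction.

23695/4194304

Under H₀, X ~ Binomial(13, 1/4), and α = P(X ≥ 8).
P(X ≥ 8) = Σ_{j=8}^{13} C(13,j)·(1/4)^j·(3/4)^{13-j} = 23695/4194304.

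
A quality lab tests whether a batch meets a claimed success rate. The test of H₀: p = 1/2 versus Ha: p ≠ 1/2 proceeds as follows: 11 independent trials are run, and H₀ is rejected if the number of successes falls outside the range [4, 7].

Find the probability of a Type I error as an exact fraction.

Under H₀, Y ~ Binomial(11, 1/2); α is the probability of landing in either tail, P(Y ≤ 3) + P(Y ≥ 8).
The two tails are symmetric, so α = 2·(1 + 11 + 55 + 165)/2^11 = 464/2048 = 29/128.

29/128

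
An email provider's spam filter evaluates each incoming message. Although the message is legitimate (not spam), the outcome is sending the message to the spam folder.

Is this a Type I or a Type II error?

The null hypothesis here is that the message is legitimate (not spam).
'Sending the message to the spam folder' corresponds to rejecting H₀.
H₀ was rejected but H₀ is true — a Type I error (false positive).

Type I error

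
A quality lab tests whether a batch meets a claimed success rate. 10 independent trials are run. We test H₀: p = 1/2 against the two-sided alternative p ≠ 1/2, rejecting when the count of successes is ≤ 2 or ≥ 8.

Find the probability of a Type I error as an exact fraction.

Under H₀, Y ~ Binomial(10, 1/2); α is the probability of landing in either tail, P(Y ≤ 2) + P(Y ≥ 8).
By symmetry, α = 2·P(Y ≤ 2) = 2·(1 + 10 + 45)/1024 = 112/1024 = 7/64.

7/64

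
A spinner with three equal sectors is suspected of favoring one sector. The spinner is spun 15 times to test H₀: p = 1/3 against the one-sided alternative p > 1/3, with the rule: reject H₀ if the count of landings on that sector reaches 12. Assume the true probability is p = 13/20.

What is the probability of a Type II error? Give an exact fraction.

6777270377107586237/8192000000000000000

Under the alternative p = 13/20, X ~ Binomial(15, 13/20); β is the probability the test does not reject, P(X < 12).
Equivalently, β = 1 − P(X ≥ 12) = 6777270377107586237/8192000000000000000.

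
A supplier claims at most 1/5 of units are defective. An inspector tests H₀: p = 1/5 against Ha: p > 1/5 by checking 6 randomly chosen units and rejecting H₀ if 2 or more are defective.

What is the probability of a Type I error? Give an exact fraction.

The significance level is the probability, assuming p = 1/5, of seeing 2 or more defectives in 6 draws.
α = 1 − P(X ≤ 1) = 1 − 2048/3125 = 1077/3125.

1077/3125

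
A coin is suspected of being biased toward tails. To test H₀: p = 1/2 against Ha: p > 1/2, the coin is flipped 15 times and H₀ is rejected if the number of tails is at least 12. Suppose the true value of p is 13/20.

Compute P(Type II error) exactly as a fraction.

β = P(fail to reject H₀ | Ha true) = P(X ≤ 11 | p = 13/20), X ~ Binomial(15, 13/20).
Equivalently, β = 1 − P(X ≥ 12) = 6777270377107586237/8192000000000000000.

6777270377107586237/8192000000000000000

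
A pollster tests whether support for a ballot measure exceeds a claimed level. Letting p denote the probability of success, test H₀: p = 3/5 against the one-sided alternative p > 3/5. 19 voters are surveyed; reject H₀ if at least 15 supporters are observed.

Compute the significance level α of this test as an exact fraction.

265555221849/3814697265625

Under H₀, X ~ Binomial(19, 3/5), and α = P(X ≥ 15).
Summing C(19,j)(3/5)^j(2/5)^{19−j} for j = 15,…,19 gives 265555221849/3814697265625.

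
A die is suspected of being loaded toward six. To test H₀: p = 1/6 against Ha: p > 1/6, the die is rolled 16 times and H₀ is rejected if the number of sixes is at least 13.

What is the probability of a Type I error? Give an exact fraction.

α = P(reject H₀ | H₀ true) = P(S ≥ 13 | p = 1/6), with S ~ Binomial(16, 1/6).
Summing C(16,j)(1/6)^j(5/6)^{16−j} for j = 13,…,16 gives 73081/2821109907456.

73081/2821109907456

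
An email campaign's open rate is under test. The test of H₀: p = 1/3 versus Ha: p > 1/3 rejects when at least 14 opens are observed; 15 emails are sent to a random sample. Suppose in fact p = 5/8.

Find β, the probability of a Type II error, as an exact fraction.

17439598153791/17592186044416

β = P(fail to reject H₀ | Ha true) = P(K ≤ 13 | p = 5/8), K ~ Binomial(15, 5/8).
Equivalently, β = 1 − P(K ≥ 14) = 17439598153791/17592186044416.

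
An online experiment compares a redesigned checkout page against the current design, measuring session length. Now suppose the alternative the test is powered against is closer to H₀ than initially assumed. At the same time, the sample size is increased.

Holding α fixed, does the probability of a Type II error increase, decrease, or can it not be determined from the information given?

Cannot be determined from the information given.

The first change alone would make β increase; the second alone would make β decrease. Which effect dominates depends on the magnitudes, which are not given.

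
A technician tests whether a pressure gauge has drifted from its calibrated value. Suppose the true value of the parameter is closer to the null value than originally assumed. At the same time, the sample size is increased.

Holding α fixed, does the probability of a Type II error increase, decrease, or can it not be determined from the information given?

Cannot be determined from the information given.

The first change alone would make β increase; the second alone would make β decrease. Which effect dominates depends on the magnitudes, which are not given.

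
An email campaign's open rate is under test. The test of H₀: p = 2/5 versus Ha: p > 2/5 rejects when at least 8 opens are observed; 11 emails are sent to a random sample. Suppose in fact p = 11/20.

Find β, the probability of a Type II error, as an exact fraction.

828290341647/1024000000000

Under the alternative p = 11/20, S ~ Binomial(11, 11/20); β is the probability the test does not reject, P(S < 8).
Summing C(11,j)·(11/20)^j·(9/20)^{11-j} for j = 0..7 gives 828290341647/1024000000000.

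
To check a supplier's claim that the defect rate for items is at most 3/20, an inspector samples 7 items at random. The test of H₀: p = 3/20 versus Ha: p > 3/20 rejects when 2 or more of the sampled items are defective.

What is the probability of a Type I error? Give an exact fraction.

181386189/640000000

α = P(reject H₀ | H₀ true) = P(Y ≥ 2 | p = 3/20), Y ~ Binomial(7, 3/20).
Via the complement, α = 1 − Σ_{j=0}^{1} C(7,j)(3/20)^j(17/20)^{7-j} = 181386189/640000000.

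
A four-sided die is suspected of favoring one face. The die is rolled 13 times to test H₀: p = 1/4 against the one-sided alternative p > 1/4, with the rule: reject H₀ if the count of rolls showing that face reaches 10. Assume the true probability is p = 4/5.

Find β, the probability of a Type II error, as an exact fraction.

61688401/244140625

Under the alternative p = 4/5, S ~ Binomial(13, 4/5); β is the probability the test does not reject, P(S < 10).
Equivalently, β = 1 − P(S ≥ 10) = 61688401/244140625.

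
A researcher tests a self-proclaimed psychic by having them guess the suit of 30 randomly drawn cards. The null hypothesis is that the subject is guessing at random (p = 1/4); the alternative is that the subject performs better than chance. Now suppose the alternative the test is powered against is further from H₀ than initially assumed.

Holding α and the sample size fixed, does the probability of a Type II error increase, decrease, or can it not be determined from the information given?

A larger true effect moves the Ha sampling distribution further from the H₀ critical value, making rejection more likely when Ha is true.

It decreases.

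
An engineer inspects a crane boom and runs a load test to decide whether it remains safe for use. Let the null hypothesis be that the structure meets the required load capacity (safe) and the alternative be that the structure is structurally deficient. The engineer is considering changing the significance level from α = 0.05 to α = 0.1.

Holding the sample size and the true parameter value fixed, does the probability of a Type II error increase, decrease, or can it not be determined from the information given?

It decreases.

Relaxing α lowers the evidence threshold; under Ha, outcomes that previously fell short now trigger rejection.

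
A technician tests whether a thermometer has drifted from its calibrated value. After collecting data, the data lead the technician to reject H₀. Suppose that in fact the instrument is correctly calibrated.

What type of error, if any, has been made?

Type I error

The conventional null hypothesis here is that the instrument is correctly calibrated.
H₀ was rejected, but H₀ is actually true.
Rejecting a true null hypothesis is a Type I error (false positive).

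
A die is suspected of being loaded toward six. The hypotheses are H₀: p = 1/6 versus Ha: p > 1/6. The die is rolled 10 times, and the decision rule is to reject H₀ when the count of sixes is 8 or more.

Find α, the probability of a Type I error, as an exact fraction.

The Type I error probability is α = P(S ≥ 8) computed under H₀, where S ~ Binomial(10, 1/6).
Summing C(10,j)(1/6)^j(5/6)^{10−j} for j = 8,…,10 gives 49/2519424.

49/2519424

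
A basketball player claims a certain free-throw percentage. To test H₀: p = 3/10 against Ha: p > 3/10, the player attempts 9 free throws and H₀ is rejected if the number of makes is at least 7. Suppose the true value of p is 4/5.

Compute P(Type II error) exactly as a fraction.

511333/1953125

A Type II error is failing to reject when Ha holds: with p = 4/5, β = P(S ≤ 6).
Summing C(9,j)·(4/5)^j·(1/5)^{9-j} for j = 0..6 gives 511333/1953125.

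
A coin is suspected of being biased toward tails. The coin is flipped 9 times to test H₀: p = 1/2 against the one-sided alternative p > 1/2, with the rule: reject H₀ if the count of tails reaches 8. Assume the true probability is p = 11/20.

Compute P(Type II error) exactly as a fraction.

A Type II error is failing to reject when Ha holds: with p = 11/20, β = P(K ≤ 7).
Summing C(9,j)·(11/20)^j·(9/20)^{9-j} for j = 0..7 gives 123069745737/128000000000.

123069745737/128000000000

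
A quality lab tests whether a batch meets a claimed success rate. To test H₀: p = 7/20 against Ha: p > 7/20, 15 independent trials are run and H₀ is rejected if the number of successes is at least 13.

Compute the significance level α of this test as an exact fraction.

Under H₀, Y ~ Binomial(15, 7/20), and α = P(Y ≥ 13).
Adding the binomial terms for j = 13 through 15 with p = 7/20 yields 1856296550387713/32768000000000000000.

1856296550387713/32768000000000000000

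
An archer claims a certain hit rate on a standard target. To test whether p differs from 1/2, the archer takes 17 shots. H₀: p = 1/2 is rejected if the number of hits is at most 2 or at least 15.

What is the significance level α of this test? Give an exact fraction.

α = P(S ≤ 2 or S ≥ 15 | p = 1/2), S ~ Binomial(17, 1/2).
The two tails are symmetric, so α = 2·(1 + 17 + 136)/2^17 = 308/131072 = 77/32768.

77/32768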